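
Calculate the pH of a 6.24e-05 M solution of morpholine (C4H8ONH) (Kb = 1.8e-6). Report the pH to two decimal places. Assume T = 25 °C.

C4H8ONH + H2O ⇌ C4H8ONH2+ + OH-
Kb = [OH-]²/(6.24e-05 − [OH-]) = 1.8 × 10^-6
The 5% rule fails; solving [OH-]² + Kb·[OH-] − Kb·C₀ = 0 exactly:
[OH-] = [−1.8e-06 + √(1.8e-06² + 4.49e-10)]/2 = 9.74 × 10^-6 M
pOH = 5.01, so pH = 14.00 − pOH = 8.99

pH = 8.99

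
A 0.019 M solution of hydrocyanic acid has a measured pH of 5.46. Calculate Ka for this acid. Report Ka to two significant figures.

Ka = 6.3 × 10^-10

[H+] = 10^(-5.46) = 3.47 × 10^-6 M
At equilibrium [HA] = 0.019 − 3.47 × 10^-6 = 1.90 × 10^-2 M
Ka = [H+][A-]/[HA] = (3.47 × 10^-6)² / 1.90 × 10^-2 = 6.3 × 10^-10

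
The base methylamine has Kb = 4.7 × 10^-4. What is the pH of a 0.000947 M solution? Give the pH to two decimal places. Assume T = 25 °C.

pH = 10.67

CH3NH2 + H2O ⇌ CH3NH3+ + OH-
Let x = [OH-] at equilibrium. Kb = x²/(0.000947 − x).
x is not negligible relative to C₀; solve x² + 0.00047·x − 4.45e-07 = 0.
x = [−0.00047 + √(0.00047² + 1.78e-06)]/2 = 4.72 × 10^-4 M
pOH = 3.33, so pH = 14.00 − pOH = 10.67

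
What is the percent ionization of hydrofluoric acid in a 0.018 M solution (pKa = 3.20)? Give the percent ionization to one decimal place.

17.1%

HF ⇌ F- + H+; let x = [H+] at equilibrium.
Ka = 10^(−3.20) = 6.31 × 10^-4
Ka = x²/(C₀ − x); solving the quadratic gives x = 3.07 × 10^-3 M.
% ionization = x/C₀ × 100% = 3.07 × 10^-3/0.018 × 100% = 17.1%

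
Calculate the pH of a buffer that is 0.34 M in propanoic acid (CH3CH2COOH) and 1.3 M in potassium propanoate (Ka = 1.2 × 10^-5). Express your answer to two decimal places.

pH = 5.50

pKa = −log(1.2 × 10^-5) = 4.921
pH = pKa + log([A⁻]/[HA]) = 4.921 + log(1.3/0.34)
pH = 4.921 + (+0.582) = 5.50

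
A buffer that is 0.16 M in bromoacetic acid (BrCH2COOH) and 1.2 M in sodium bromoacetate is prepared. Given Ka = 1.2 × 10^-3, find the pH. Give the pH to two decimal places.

pKa = −log(1.2 × 10^-3) = 2.921
Using pH = pKa + log([base]/[acid]) with [base]/[acid] = 1.2/0.16:
pH = 2.921 + (+0.875) = 3.80

pH = 3.80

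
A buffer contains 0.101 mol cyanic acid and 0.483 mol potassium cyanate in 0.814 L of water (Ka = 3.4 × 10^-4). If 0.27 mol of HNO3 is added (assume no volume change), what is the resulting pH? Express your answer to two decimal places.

pH = 3.23

Added H+ converts OCN- to HOCN: HOCN → 0.371 mol, OCN- → 0.213 mol.
pKa = −log(3.4 × 10^-4) = 3.469
pH = pKa + log(n_OCN-/n_HOCN) = 3.469 + log(0.213/0.371) = 3.469 + (-0.241)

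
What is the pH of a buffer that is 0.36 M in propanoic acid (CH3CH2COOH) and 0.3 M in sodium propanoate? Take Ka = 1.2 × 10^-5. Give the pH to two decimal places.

pKa = −log(1.2 × 10^-5) = 4.921
Using pH = pKa + log([base]/[acid]) with [base]/[acid] = 0.3/0.36:
pH = 4.921 + (-0.079) = 4.84

pH = 4.84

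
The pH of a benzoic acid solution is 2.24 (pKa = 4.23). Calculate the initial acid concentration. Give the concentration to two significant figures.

[H+] = 10^(-2.24) = 5.75 × 10^-3 M = x
Ka = 10^(−4.23) = 5.89 × 10^-5
Ka = x²/(C₀ − x) ⇒ C₀ = x + x²/Ka
C₀ = 5.75 × 10^-3 + (5.75 × 10^-3)²/(5.89 × 10^-5) = 5.67 × 10^-1 M

C₀ = 5.7 × 10^-1 M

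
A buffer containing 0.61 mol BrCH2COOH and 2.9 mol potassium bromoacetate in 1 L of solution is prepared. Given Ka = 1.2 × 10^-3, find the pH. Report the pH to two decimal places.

pKa = −log(1.2 × 10^-3) = 2.921
Henderson–Hasselbalch: pH = pKa + log([BrCH2COO-]/[BrCH2COOH]) = 2.921 + log(2.9/0.61)
pH = 2.921 + (+0.677) = 3.60

pH = 3.60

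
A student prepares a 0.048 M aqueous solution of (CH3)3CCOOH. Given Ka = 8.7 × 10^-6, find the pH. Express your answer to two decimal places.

pH = 3.19

(CH3)3CCOOH ⇌ (CH3)3CCOO- + H+
From the ICE table, Ka = [H+]²/(0.048 − [H+]) = 8.7 × 10^-6.
Assume [H+] ≪ 0.048: [H+] ≈ √(8.7 × 10^-6 × 0.048) = 6.46 × 10^-4 M
Check: 1.3% ionized — well under 5%, approximation valid.
pH = −log[H+] = −log(6.46 × 10^-4) = 3.19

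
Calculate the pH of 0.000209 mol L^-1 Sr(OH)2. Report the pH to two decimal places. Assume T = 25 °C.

pH = 10.62

Sr(OH)2 is a strong base (each formula unit releases 2 OH-); [OH-] = 0.000418 M.
pOH = -log(0.000418) = 3.38
pH = 14.00 - 3.38 = 10.62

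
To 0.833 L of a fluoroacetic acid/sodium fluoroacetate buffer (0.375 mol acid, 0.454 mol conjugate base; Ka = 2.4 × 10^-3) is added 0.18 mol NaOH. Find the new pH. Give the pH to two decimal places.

After neutralization: n(FCH2COOH) = 0.195 mol, n(FCH2COO-) = 0.634 mol.
pKa = −log(2.4 × 10^-3) = 2.620
Henderson–Hasselbalch with mole ratio 0.634/0.195: pH = 2.620 + (+0.512)

pH = 3.13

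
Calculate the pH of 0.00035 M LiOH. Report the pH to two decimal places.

LiOH is a strong base; [OH-] = 0.00035 M.
pOH = -log(0.00035) = 3.46
pH = 14.00 - 3.46 = 10.54

pH = 10.54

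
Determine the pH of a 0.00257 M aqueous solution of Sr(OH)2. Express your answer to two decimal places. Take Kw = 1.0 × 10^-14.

pH = 11.71

Sr(OH)2 is a strong base (each formula unit releases 2 OH-); [OH-] = 0.00514 M.
pOH = -log(0.00514) = 2.29
pH = 14.00 - 2.29 = 11.71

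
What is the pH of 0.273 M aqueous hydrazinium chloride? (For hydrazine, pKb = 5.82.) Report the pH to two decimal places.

pH = 4.37

N2H5+ is the conjugate acid of the weak base N2H4.
Kb = 10^(−5.82) = 1.51 × 10^-6
Ka = Kw/Kb = 1.0×10^-14 / 1.51 × 10^-6 = 6.62 × 10^-9
From the ICE table, Ka = x²/(0.273 − x) = 6.62 × 10^-9.
Since Ka ≪ C₀, x ≈ √(Ka·C₀) = 4.25 × 10^-5 M.
Check: 0.016% ionized — well under 5%, approximation valid.
pH = −log(4.25 × 10^-5) = 4.37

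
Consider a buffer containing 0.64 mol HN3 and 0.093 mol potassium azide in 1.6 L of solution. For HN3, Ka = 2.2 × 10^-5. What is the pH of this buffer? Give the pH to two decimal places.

pH = 3.82

pKa = −log(2.2 × 10^-5) = 4.658
pH = pKa + log([A⁻]/[HA]) = 4.658 + log(0.093/0.64)
pH = 4.658 + (-0.838) = 3.82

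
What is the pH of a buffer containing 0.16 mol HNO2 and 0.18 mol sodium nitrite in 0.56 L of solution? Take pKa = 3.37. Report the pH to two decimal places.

pH = 3.42

pH = pKa + log([A⁻]/[HA]) = 3.37 + log(0.18/0.16)
pH = 3.37 + (+0.051) = 3.42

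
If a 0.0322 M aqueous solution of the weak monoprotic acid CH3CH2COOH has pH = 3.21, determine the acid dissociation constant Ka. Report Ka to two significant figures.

[H+] = 10^(-3.21) = 6.17 × 10^-4 M
At equilibrium [HA] = 0.0322 − 6.17 × 10^-4 = 3.16 × 10^-2 M
Ka = [H+][A-]/[HA] = (6.17 × 10^-4)² / 3.16 × 10^-2 = 1.2 × 10^-5

Ka = 1.2 × 10^-5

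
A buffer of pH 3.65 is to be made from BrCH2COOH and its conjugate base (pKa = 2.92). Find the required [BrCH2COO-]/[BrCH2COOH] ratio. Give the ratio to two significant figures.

ratio = 5.4

pH = pKa + log(r) ⇒ log(r) = 3.65 − 2.92 = +0.73
r = [BrCH2COO-]/[BrCH2COOH] = 10^(+0.73) = 5.37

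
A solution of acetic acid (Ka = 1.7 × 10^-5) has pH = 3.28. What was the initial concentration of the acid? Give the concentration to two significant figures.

C₀ = 1.7 × 10^-2 M

[H+] = 10^(-3.28) = 5.25 × 10^-4 M = x
Ka = x²/(C₀ − x) ⇒ C₀ = x + x²/Ka
C₀ = 5.25 × 10^-4 + (5.25 × 10^-4)²/(1.7 × 10^-5) = 1.67 × 10^-2 M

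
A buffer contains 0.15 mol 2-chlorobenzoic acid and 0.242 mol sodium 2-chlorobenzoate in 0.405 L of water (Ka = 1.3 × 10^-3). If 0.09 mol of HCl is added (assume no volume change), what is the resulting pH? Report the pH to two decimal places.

After neutralization: n(ClC6H4COOH) = 0.24 mol, n(ClC6H4COO-) = 0.152 mol.
pKa = −log(1.3 × 10^-3) = 2.886
Henderson–Hasselbalch with mole ratio 0.152/0.24: pH = 2.886 + (-0.198)

pH = 2.69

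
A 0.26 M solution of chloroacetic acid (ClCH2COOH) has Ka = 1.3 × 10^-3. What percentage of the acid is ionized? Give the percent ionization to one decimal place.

6.8%

ClCH2COOH ⇌ ClCH2COO- + H+; let x = [H+] at equilibrium.
Solve x² + 0.0013x − 0.000338 = 0 → x = 1.77 × 10^-2 M
Fraction ionized = 1.77 × 10^-2 / 0.26 = 0.0681 → 6.8%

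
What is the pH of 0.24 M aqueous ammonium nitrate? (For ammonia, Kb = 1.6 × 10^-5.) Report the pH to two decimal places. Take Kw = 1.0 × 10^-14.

pH = 4.91

NH4+ is the conjugate acid of the weak base NH3.
Ka = Kw/Kb = 1.0×10^-14 / 1.6 × 10^-5 = 6.25 × 10^-10
Let x = [H+] at equilibrium. Ka = x²/(0.24 − x).
Since Ka ≪ C₀, x ≈ √(Ka·C₀) = 1.22 × 10^-5 M.
Check: 0.0051% ionized — well under 5%, approximation valid.
pH = −log[H+] = −log(1.22 × 10^-5) = 4.91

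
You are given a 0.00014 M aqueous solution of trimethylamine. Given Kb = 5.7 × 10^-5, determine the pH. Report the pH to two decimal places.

pH = 9.81

(CH3)3N + H2O ⇌ (CH3)3NH+ + OH-
Kb = [OH-]²/(0.00014 − [OH-]) = 5.7 × 10^-5
Here C₀/Kb ≈ 2.46, so the small-[OH-] approximation fails. Use the quadratic:
[OH-] = [−5.7e-05 + √(5.7e-05² + 3.19e-08)]/2 = 6.53 × 10^-5 M
pOH = 4.19, so pH = 14.00 − pOH = 9.81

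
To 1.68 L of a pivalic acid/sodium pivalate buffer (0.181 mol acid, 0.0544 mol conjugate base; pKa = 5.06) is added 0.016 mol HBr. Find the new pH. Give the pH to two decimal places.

pH = 4.35

After neutralization: n((CH3)3CCOOH) = 0.197 mol, n((CH3)3CCOO-) = 0.0384 mol.
pH = pKa + log([A⁻]/[HA]) = 5.06 + log(0.0384/0.197) = 5.06 -0.710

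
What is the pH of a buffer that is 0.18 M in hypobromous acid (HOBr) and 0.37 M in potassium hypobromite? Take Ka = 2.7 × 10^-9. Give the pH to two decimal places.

pKa = −log(2.7 × 10^-9) = 8.569
Henderson–Hasselbalch: pH = pKa + log([OBr-]/[HOBr]) = 8.569 + log(0.37/0.18)
pH = 8.569 + (+0.313) = 8.88

pH = 8.88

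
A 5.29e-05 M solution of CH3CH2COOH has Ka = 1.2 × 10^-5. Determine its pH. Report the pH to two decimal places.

CH3CH2COOH ⇌ CH3CH2COO- + H+
Ka = x²/(5.29e-05 − x) = 1.2 × 10^-5
x is not negligible relative to C₀; solve x² + 1.2e-05·x − 6.35e-10 = 0.
x = [−1.2e-05 + √(1.2e-05² + 2.54e-09)]/2 = 1.99 × 10^-5 M
pH = −log[H+] = −log(1.99 × 10^-5) = 4.70

pH = 4.70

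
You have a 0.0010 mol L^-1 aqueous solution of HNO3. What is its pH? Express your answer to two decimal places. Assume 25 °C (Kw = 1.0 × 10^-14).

HNO3 is a strong acid and dissociates completely, so [H+] = 0.0010 M.
pH = -log(0.001) = 3.00

pH = 3.00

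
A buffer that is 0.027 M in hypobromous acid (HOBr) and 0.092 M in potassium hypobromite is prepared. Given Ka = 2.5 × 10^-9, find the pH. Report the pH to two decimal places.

pH = 9.13

pKa = −log(2.5 × 10^-9) = 8.602
Using pH = pKa + log([base]/[acid]) with [base]/[acid] = 0.092/0.027:
pH = 8.602 + (+0.532) = 9.13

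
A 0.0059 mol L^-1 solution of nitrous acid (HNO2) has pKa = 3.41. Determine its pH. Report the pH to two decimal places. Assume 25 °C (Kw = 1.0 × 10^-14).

pH = 2.88

HNO2 ⇌ NO2- + H+
Ka = 10^(−3.41) = 3.89 × 10^-4
Ka = x²/(0.0059 − x) = 3.89 × 10^-4
The 5% rule fails; solving x² + Ka·x − Ka·C₀ = 0 exactly:
x = (−Ka + √(Ka² + 4·Ka·C₀))/2 = 1.33 × 10^-3 M
pH = −log[H+] = −log(1.33 × 10^-3) = 2.88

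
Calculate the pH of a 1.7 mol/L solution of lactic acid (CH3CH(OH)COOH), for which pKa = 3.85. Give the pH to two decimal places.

pH = 1.81

CH3CH(OH)COOH ⇌ CH3CH(OH)COO- + H+
Ka = 10^(−3.85) = 1.41 × 10^-4
Let x = [H+] at equilibrium. Ka = x²/(1.7 − x).
Assume x ≪ 1.7: x ≈ √(1.41 × 10^-4 × 1.7) = 1.55 × 10^-2 M
pH = −log[H+] = −log(1.55 × 10^-2) = 1.81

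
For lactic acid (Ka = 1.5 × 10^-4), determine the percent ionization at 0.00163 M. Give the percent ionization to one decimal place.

26.1%

CH3CH(OH)COOH ⇌ CH3CH(OH)COO- + H+; let x = [H+] at equilibrium.
Solve x² + 0.00015x − 2.44e-07 = 0 → x = 4.25 × 10^-4 M
Fraction ionized = 4.25 × 10^-4 / 0.00163 = 0.2607 → 26.1%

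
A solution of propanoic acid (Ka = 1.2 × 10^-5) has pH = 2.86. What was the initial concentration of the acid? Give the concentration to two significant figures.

C₀ = 1.6 × 10^-1 M

[H+] = 10^(-2.86) = 1.38 × 10^-3 M = x
Ka = x²/(C₀ − x) ⇒ C₀ = x + x²/Ka
C₀ = 1.38 × 10^-3 + (1.38 × 10^-3)²/(1.2 × 10^-5) = 1.60 × 10^-1 M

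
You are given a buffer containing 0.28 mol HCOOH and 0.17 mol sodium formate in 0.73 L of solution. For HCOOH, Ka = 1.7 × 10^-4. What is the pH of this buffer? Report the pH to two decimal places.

pKa = −log(1.7 × 10^-4) = 3.770
pH = pKa + log([A⁻]/[HA]) = 3.770 + log(0.17/0.28)
pH = 3.770 + (-0.217) = 3.55

pH = 3.55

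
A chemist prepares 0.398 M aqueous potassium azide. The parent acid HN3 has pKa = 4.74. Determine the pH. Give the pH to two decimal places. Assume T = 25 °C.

N3- is the conjugate base of the weak acid HN3.
Ka = 10^(−4.74) = 1.82 × 10^-5
Kb = Kw/Ka = 1.0×10^-14 / 1.82 × 10^-5 = 5.49 × 10^-10
Kb = [OH-]²/(0.398 − [OH-]) = 5.49 × 10^-10
Neglecting [OH-] in the denominator: [OH-] = √(5.49 × 10^-10 × 0.398) = 1.48 × 10^-5 M
pOH = 4.83, so pH = 14.00 − pOH = 9.17

pH = 9.17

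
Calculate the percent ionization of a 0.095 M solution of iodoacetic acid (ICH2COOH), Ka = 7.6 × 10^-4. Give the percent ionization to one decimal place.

ICH2COOH ⇌ ICH2COO- + H+; let x = [H+] at equilibrium.
Solve x² + 0.00076x − 7.22e-05 = 0 → x = 8.13 × 10^-3 M
% ionization = x/C₀ × 100% = 8.13 × 10^-3/0.095 × 100% = 8.6%

8.6%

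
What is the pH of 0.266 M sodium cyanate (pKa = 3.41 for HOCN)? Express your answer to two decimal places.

OCN- is the conjugate base of the weak acid HOCN.
Ka = 10^(−3.41) = 3.89 × 10^-4
Kb = Kw/Ka = 1.0×10^-14 / 3.89 × 10^-4 = 2.57 × 10^-11
From the ICE table, Kb = [OH-]²/(0.266 − [OH-]) = 2.57 × 10^-11.
Assume [OH-] ≪ 0.266: [OH-] ≈ √(2.57 × 10^-11 × 0.266) = 2.61 × 10^-6 M
Check: 0.00098% ionized — well under 5%, approximation valid.
pOH = −log(2.61 × 10^-6) = 5.58; pH = 14.00 − 5.58 = 8.42

pH = 8.42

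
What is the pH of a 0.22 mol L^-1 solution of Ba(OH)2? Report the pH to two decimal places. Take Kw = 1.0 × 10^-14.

Ba(OH)2 is a strong base (each formula unit releases 2 OH-); [OH-] = 0.44 M.
pOH = -log(0.44) = 0.36
pH = 14.00 - 0.36 = 13.64

pH = 13.64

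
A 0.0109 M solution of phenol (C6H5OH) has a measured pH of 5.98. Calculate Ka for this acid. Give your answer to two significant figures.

Ka = 1.0 × 10^-10

[H+] = 10^(-5.98) = 1.05 × 10^-6 M
At equilibrium [HA] = 0.0109 − 1.05 × 10^-6 = 1.09 × 10^-2 M
Ka = [H+][A-]/[HA] = (1.05 × 10^-6)² / 1.09 × 10^-2 = 1.0 × 10^-10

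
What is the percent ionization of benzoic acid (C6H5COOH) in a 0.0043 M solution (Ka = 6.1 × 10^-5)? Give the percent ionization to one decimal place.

11.2%

C6H5COOH ⇌ C6H5COO- + H+; let x = [H+] at equilibrium.
Ka = x²/(C₀ − x); solving the quadratic gives x = 4.83 × 10^-4 M.
% ionization = x/C₀ × 100% = 4.83 × 10^-4/0.0043 × 100% = 11.2%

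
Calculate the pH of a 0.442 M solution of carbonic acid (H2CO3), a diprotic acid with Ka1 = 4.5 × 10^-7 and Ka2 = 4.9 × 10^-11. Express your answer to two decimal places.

Ka1 ≫ Ka2, so treat the first dissociation as the only significant source of H+.
Ka1 = x²/(0.442 − x) = 4.5 × 10^-7
x ≈ √(4.5 × 10^-7 × 0.442) = 4.46 × 10^-4 M
pH = −log(4.46 × 10^-4) = 3.35

pH = 3.35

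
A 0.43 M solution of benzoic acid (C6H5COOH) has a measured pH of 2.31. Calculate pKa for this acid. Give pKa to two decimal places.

[H+] = 10^(-2.31) = 4.90 × 10^-3 M
At equilibrium [HA] = 0.43 − 4.90 × 10^-3 = 4.25 × 10^-1 M
Ka = [H+][A-]/[HA] = (4.90 × 10^-3)² / 4.25 × 10^-1 = 5.65 × 10^-5
pKa = -log(5.65 × 10^-5) = 4.25

pKa = 4.25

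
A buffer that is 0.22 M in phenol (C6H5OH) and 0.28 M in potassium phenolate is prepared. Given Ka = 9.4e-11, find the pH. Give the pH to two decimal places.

pH = 10.13

pKa = −log(9.4 × 10^-11) = 10.027
pH = pKa + log([A⁻]/[HA]) = 10.027 + log(0.28/0.22)
pH = 10.027 + (+0.105) = 10.13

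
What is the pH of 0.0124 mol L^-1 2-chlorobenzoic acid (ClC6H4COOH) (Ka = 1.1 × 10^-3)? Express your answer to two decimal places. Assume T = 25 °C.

pH = 2.50

ClC6H4COOH ⇌ ClC6H4COO- + H+
Ka = x²/(0.0124 − x) = 1.1 × 10^-3
Here C₀/Ka ≈ 11.3, so the small-x approximation fails. Use the quadratic:
x = [−0.0011 + √(0.0011² + 5.46e-05)]/2 = 3.18 × 10^-3 M
pH = −log[H+] = −log(3.18 × 10^-3) = 2.50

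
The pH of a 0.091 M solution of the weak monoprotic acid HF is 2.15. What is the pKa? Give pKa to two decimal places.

pKa = 3.22

[H+] = 10^(-2.15) = 7.08 × 10^-3 M
At equilibrium [HA] = 0.091 − 7.08 × 10^-3 = 8.39 × 10^-2 M
Ka = [H+][A-]/[HA] = (7.08 × 10^-3)² / 8.39 × 10^-2 = 5.97 × 10^-4
pKa = -log(5.97 × 10^-4) = 3.22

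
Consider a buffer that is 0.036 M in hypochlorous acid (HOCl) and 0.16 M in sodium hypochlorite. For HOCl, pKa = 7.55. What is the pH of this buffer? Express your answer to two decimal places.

Using pH = pKa + log([base]/[acid]) with [base]/[acid] = 0.16/0.036:
pH = 7.55 + (+0.648) = 8.20

pH = 8.20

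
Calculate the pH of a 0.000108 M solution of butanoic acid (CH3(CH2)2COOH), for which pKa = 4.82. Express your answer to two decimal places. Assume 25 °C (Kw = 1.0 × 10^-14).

CH3(CH2)2COOH ⇌ CH3(CH2)2COO- + H+
Ka = 10^(−4.82) = 1.51 × 10^-5
Let x = [H+] at equilibrium. Ka = x²/(0.000108 − x).
x is not negligible relative to C₀; solve x² + 1.51e-05·x − 1.63e-09 = 0.
x = [−1.51e-05 + √(1.51e-05² + 6.52e-09)]/2 = 3.35 × 10^-5 M
pH = −log[H+] = −log(3.35 × 10^-5) = 4.47

pH = 4.47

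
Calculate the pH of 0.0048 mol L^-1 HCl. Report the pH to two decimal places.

HCl is a strong acid and dissociates completely, so [H+] = 0.0048 M.
pH = -log(0.0048) = 2.32

pH = 2.32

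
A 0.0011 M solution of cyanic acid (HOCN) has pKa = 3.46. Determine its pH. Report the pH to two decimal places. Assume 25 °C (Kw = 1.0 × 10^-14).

pH = 3.33

HOCN ⇌ OCN- + H+
Ka = 10^(−3.46) = 3.47 × 10^-4
From the ICE table, Ka = [H+]²/(0.0011 − [H+]) = 3.47 × 10^-4.
Here C₀/Ka ≈ 3.17, so the small-[H+] approximation fails. Use the quadratic:
[H+] = (−Ka + √(Ka² + 4·Ka·C₀))/2 = 4.68 × 10^-4 M
pH = −log[H+] = −log(4.68 × 10^-4) = 3.33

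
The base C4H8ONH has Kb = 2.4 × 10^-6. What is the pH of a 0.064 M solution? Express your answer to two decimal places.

C4H8ONH + H2O ⇌ C4H8ONH2+ + OH-
Kb = x²/(0.064 − x) = 2.4 × 10^-6
Since Kb ≪ C₀, x ≈ √(Kb·C₀) = 3.92 × 10^-4 M.
(x/C₀ = 0.61% < 5%, so the approximation holds.)
pOH = −log(3.92 × 10^-4) = 3.41; pH = 14.00 − 3.41 = 10.59

pH = 10.59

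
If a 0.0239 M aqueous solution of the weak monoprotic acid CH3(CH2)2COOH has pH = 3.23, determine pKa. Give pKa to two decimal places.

[H+] = 10^(-3.23) = 5.89 × 10^-4 M
At equilibrium [HA] = 0.0239 − 5.89 × 10^-4 = 2.33 × 10^-2 M
Ka = [H+][A-]/[HA] = (5.89 × 10^-4)² / 2.33 × 10^-2 = 1.49 × 10^-5
pKa = -log(1.49 × 10^-5) = 4.83

pKa = 4.83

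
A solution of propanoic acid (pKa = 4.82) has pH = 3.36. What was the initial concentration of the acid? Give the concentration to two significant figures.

C₀ = 1.3 × 10^-2 M

[H+] = 10^(-3.36) = 4.37 × 10^-4 M = x
Ka = 10^(−4.82) = 1.51 × 10^-5
Ka = x²/(C₀ − x) ⇒ C₀ = x + x²/Ka
C₀ = 4.37 × 10^-4 + (4.37 × 10^-4)²/(1.51 × 10^-5) = 1.31 × 10^-2 M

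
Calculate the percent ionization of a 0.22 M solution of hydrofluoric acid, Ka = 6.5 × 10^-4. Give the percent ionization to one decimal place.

5.3%

HF ⇌ F- + H+; let x = [H+] at equilibrium.
Ka = x²/(C₀ − x); solving the quadratic gives x = 1.16 × 10^-2 M.
% ionization = x/C₀ × 100% = 1.16 × 10^-2/0.22 × 100% = 5.3%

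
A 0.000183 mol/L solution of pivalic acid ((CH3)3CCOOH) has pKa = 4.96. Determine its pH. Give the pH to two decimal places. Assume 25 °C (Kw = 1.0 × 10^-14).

(CH3)3CCOOH ⇌ (CH3)3CCOO- + H+
Ka = 10^(−4.96) = 1.10 × 10^-5
From the ICE table, Ka = [H+]²/(0.000183 − [H+]) = 1.10 × 10^-5.
[H+] is not negligible relative to C₀; solve [H+]² + 1.1e-05·[H+] − 2.01e-09 = 0.
[H+] = [−1.1e-05 + √(1.1e-05² + 8.05e-09)]/2 = 3.97 × 10^-5 M
pH = −log(3.97 × 10^-5) = 4.40

pH = 4.40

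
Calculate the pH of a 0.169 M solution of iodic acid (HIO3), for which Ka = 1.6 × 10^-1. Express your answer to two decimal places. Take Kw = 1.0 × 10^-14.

HIO3 ⇌ IO3- + H+
Ka = x²/(0.169 − x) = 1.6 × 10^-1
The 5% rule fails; solving x² + Ka·x − Ka·C₀ = 0 exactly:
x = [−0.16 + √(0.16² + 0.108)]/2 = 1.03 × 10^-1 M
pH = −log(1.03 × 10^-1) = 0.99

pH = 0.99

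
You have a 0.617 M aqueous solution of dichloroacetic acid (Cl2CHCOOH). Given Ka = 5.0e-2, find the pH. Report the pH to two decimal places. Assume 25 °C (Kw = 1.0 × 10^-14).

Cl2CHCOOH ⇌ Cl2CHCOO- + H+
From the ICE table, Ka = x²/(0.617 − x) = 5.0 × 10^-2.
The 5% rule fails; solving x² + Ka·x − Ka·C₀ = 0 exactly:
x = [−0.05 + √(0.05² + 0.123)]/2 = 1.52 × 10^-1 M
pH = −log[H+] = −log(1.52 × 10^-1) = 0.82

pH = 0.82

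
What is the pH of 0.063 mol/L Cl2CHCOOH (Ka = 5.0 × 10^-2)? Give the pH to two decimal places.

pH = 1.44

Cl2CHCOOH ⇌ Cl2CHCOO- + H+
From the ICE table, Ka = [H+]²/(0.063 − [H+]) = 5.0 × 10^-2.
[H+] is not negligible relative to C₀; solve [H+]² + 0.05·[H+] − 0.00315 = 0.
[H+] = (−Ka + √(Ka² + 4·Ka·C₀))/2 = 3.64 × 10^-2 M
pH = −log[H+] = −log(3.64 × 10^-2) = 1.44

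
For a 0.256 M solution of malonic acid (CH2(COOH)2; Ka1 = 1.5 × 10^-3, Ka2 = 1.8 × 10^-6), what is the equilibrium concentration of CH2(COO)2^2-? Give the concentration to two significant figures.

1.8 × 10^-6 M

First ionization gives [H+] ≈ [CH2(COOH)COO-] = 1.89 × 10^-2 M.
Second step: Ka2 = [H+][CH2(COO)2^2-]/[CH2(COOH)COO-] ≈ [CH2(COO)2^2-] (since [H+] ≈ [CH2(COOH)COO-]).
So [CH2(COO)2^2-] ≈ Ka2.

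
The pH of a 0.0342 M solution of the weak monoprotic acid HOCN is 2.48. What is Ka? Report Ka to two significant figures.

[H+] = 10^(-2.48) = 3.31 × 10^-3 M
At equilibrium [HA] = 0.0342 − 3.31 × 10^-3 = 3.09 × 10^-2 M
Ka = [H+][A-]/[HA] = (3.31 × 10^-3)² / 3.09 × 10^-2 = 3.5 × 10^-4

Ka = 3.5 × 10^-4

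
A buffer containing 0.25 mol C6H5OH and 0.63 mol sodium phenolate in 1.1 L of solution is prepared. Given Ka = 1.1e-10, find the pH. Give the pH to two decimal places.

pH = 10.36

pKa = −log(1.1 × 10^-10) = 9.959
Henderson–Hasselbalch: pH = pKa + log([C6H5O-]/[C6H5OH]) = 9.959 + log(0.63/0.25)
pH = 9.959 + (+0.401) = 10.36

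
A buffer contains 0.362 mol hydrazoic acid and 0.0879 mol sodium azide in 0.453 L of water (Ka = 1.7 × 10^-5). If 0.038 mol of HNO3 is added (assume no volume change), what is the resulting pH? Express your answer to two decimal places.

pH = 3.87

Added H+ converts N3- to HN3: HN3 → 0.4 mol, N3- → 0.0499 mol.
pKa = −log(1.7 × 10^-5) = 4.770
Henderson–Hasselbalch with mole ratio 0.0499/0.4: pH = 4.770 + (-0.904)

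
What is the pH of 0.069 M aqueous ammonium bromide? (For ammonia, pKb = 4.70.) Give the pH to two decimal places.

pH = 5.23

NH4+ is the conjugate acid of the weak base NH3.
Kb = 10^(−4.70) = 2.00 × 10^-5
Ka = Kw/Kb = 1.0×10^-14 / 2.00 × 10^-5 = 5.00 × 10^-10
Ka = [H+]²/(0.069 − [H+]) = 5.00 × 10^-10
Since Ka ≪ C₀, [H+] ≈ √(Ka·C₀) = 5.87 × 10^-6 M.
([H+]/C₀ = 0.0085% < 5%, so the approximation holds.)
pH = −log[H+] = −log(5.87 × 10^-6) = 5.23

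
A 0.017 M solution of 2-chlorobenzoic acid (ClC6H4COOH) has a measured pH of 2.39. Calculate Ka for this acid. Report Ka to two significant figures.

[H+] = 10^(-2.39) = 4.07 × 10^-3 M
At equilibrium [HA] = 0.017 − 4.07 × 10^-3 = 1.29 × 10^-2 M
Ka = [H+][A-]/[HA] = (4.07 × 10^-3)² / 1.29 × 10^-2 = 1.3 × 10^-3

Ka = 1.3 × 10^-3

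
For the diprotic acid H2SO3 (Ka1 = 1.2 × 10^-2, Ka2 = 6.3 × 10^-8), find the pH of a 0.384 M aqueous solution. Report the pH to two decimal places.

Ka1 ≫ Ka2, so treat the first dissociation as the only significant source of H+.
Ka1 = x²/(0.384 − x) = 1.2 × 10^-2
Solving the quadratic: x = (−Ka1 + √(Ka1² + 4·Ka1·C₀))/2 = 6.21 × 10^-2 M
pH = −log(6.21 × 10^-2) = 1.21

pH = 1.21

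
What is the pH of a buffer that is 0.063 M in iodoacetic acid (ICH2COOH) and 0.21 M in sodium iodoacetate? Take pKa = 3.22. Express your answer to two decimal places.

Henderson–Hasselbalch: pH = pKa + log([ICH2COO-]/[ICH2COOH]) = 3.22 + log(0.21/0.063)
pH = 3.22 + (+0.523) = 3.74

pH = 3.74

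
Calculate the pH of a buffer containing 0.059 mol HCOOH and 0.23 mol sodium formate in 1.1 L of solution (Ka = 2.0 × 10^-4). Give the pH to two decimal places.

pH = 4.29

pKa = −log(2.0 × 10^-4) = 3.699
pH = pKa + log([A⁻]/[HA]) = 3.699 + log(0.23/0.059)
pH = 3.699 + (+0.591) = 4.29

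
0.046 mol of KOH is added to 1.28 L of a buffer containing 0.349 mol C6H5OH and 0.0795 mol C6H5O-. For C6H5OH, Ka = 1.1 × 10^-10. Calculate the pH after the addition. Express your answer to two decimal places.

pH = 9.58

OH- converts C6H5OH to C6H5O-: C6H5OH → 0.303 mol, C6H5O- → 0.126 mol.
pKa = −log(1.1 × 10^-10) = 9.959
Henderson–Hasselbalch with mole ratio 0.126/0.303: pH = 9.959 + (-0.381)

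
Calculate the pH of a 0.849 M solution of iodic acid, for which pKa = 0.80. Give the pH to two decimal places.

HIO3 ⇌ IO3- + H+
Ka = 10^(−0.80) = 1.58 × 10^-1
Ka = [H+]²/(0.849 − [H+]) = 1.58 × 10^-1
[H+] is not negligible relative to C₀; solve [H+]² + 0.158·[H+] − 0.134 = 0.
[H+] = [−0.158 + √(0.158² + 0.537)]/2 = 2.96 × 10^-1 M
pH = −log[H+] = −log(2.96 × 10^-1) = 0.53

pH = 0.53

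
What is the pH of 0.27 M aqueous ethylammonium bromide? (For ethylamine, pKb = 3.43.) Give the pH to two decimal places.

C2H5NH3+ is the conjugate acid of the weak base C2H5NH2.
Kb = 10^(−3.43) = 3.72 × 10^-4
Ka = Kw/Kb = 1.0×10^-14 / 3.72 × 10^-4 = 2.69 × 10^-11
Ka = x²/(0.27 − x) = 2.69 × 10^-11
Since Ka ≪ C₀, x ≈ √(Ka·C₀) = 2.69 × 10^-6 M.
pH = −log[H+] = −log(2.69 × 10^-6) = 5.57

pH = 5.57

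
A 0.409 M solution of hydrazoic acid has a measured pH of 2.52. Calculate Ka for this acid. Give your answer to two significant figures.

Ka = 2.2 × 10^-5

[H+] = 10^(-2.52) = 3.02 × 10^-3 M
At equilibrium [HA] = 0.409 − 3.02 × 10^-3 = 4.06 × 10^-1 M
Ka = [H+][A-]/[HA] = (3.02 × 10^-3)² / 4.06 × 10^-1 = 2.2 × 10^-5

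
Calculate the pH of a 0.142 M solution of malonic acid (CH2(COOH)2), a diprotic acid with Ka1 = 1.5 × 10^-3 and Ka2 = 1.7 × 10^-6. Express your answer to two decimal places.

Ka1 ≫ Ka2, so treat the first dissociation as the only significant source of H+.
Ka1 = x²/(0.142 − x) = 1.5 × 10^-3
Solving the quadratic: x = (−Ka1 + √(Ka1² + 4·Ka1·C₀))/2 = 1.39 × 10^-2 M
pH = −log(1.39 × 10^-2) = 1.86

pH = 1.86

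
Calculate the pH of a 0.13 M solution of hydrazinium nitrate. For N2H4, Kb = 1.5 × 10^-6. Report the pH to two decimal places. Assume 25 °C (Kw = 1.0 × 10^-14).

pH = 4.53

N2H5+ is the conjugate acid of the weak base N2H4.
Ka = Kw/Kb = 1.0×10^-14 / 1.5 × 10^-6 = 6.67 × 10^-9
Ka = x²/(0.13 − x) = 6.67 × 10^-9
Since Ka ≪ C₀, x ≈ √(Ka·C₀) = 2.94 × 10^-5 M.
Check: 0.023% ionized — well under 5%, approximation valid.
pH = −log(2.94 × 10^-5) = 4.53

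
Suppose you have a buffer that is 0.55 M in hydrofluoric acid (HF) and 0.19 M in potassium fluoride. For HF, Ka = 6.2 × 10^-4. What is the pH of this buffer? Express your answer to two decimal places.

pH = 2.75

pKa = −log(6.2 × 10^-4) = 3.208
Henderson–Hasselbalch: pH = pKa + log([F-]/[HF]) = 3.208 + log(0.19/0.55)
pH = 3.208 + (-0.462) = 2.75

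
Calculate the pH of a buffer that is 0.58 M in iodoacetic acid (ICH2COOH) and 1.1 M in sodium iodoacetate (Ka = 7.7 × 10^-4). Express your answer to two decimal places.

pKa = −log(7.7 × 10^-4) = 3.114
pH = pKa + log([A⁻]/[HA]) = 3.114 + log(1.1/0.58)
pH = 3.114 + (+0.278) = 3.39

pH = 3.39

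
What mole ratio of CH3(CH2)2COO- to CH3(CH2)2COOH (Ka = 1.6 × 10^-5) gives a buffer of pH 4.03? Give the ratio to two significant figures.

ratio = 0.17

pKa = -log(1.6 × 10^-5) = 4.796
pH = pKa + log(r) ⇒ log(r) = 4.03 − 4.796 = -0.766
r = [CH3(CH2)2COO-]/[CH3(CH2)2COOH] = 10^(-0.766) = 0.171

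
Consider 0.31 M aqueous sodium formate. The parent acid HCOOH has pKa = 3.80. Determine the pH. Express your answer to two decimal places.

HCOO- is the conjugate base of the weak acid HCOOH.
Ka = 10^(−3.80) = 1.58 × 10^-4
Kb = Kw/Ka = 1.0×10^-14 / 1.58 × 10^-4 = 6.33 × 10^-11
Let x = [OH-] at equilibrium. Kb = x²/(0.31 − x).
Neglecting x in the denominator: x = √(6.33 × 10^-11 × 0.31) = 4.43 × 10^-6 M
(x/C₀ = 0.0014% < 5%, so the approximation holds.)
pOH = 5.35, so pH = 14.00 − pOH = 8.65

pH = 8.65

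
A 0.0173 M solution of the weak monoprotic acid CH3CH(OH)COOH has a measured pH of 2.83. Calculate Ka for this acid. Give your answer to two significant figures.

Ka = 1.4 × 10^-4

[H+] = 10^(-2.83) = 1.48 × 10^-3 M
At equilibrium [HA] = 0.0173 − 1.48 × 10^-3 = 1.58 × 10^-2 M
Ka = [H+][A-]/[HA] = (1.48 × 10^-3)² / 1.58 × 10^-2 = 1.4 × 10^-4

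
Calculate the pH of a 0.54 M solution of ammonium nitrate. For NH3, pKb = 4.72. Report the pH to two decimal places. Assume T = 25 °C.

NH4+ is the conjugate acid of the weak base NH3.
Kb = 10^(−4.72) = 1.91 × 10^-5
Ka = Kw/Kb = 1.0×10^-14 / 1.91 × 10^-5 = 5.24 × 10^-10
From the ICE table, Ka = x²/(0.54 − x) = 5.24 × 10^-10.
Neglecting x in the denominator: x = √(5.24 × 10^-10 × 0.54) = 1.68 × 10^-5 M
(x/C₀ = 0.0031% < 5%, so the approximation holds.)
pH = −log(1.68 × 10^-5) = 4.77

pH = 4.77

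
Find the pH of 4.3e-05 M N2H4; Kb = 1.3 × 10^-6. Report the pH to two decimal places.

pH = 8.84

N2H4 + H2O ⇌ N2H5+ + OH-
Let x = [OH-] at equilibrium. Kb = x²/(4.3e-05 − x).
x is not negligible relative to C₀; solve x² + 1.3e-06·x − 5.59e-11 = 0.
x = [−1.3e-06 + √(1.3e-06² + 2.24e-10)]/2 = 6.85 × 10^-6 M
pOH = −log(6.85 × 10^-6) = 5.16; pH = 14.00 − 5.16 = 8.84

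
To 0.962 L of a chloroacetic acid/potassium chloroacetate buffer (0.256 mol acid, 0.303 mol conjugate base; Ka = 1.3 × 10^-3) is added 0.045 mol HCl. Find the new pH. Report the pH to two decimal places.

After neutralization: n(ClCH2COOH) = 0.301 mol, n(ClCH2COO-) = 0.258 mol.
pKa = −log(1.3 × 10^-3) = 2.886
pH = pKa + log([A⁻]/[HA]) = 2.886 + log(0.258/0.301) = 2.886 -0.067

pH = 2.82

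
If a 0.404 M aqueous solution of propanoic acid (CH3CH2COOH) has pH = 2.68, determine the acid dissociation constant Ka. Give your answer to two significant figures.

[H+] = 10^(-2.68) = 2.09 × 10^-3 M
At equilibrium [HA] = 0.404 − 2.09 × 10^-3 = 4.02 × 10^-1 M
Ka = [H+][A-]/[HA] = (2.09 × 10^-3)² / 4.02 × 10^-1 = 1.1 × 10^-5

Ka = 1.1 × 10^-5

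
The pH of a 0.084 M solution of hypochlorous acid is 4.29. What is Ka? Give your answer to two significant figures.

Ka = 3.1 × 10^-8

[H+] = 10^(-4.29) = 5.13 × 10^-5 M
At equilibrium [HA] = 0.084 − 5.13 × 10^-5 = 8.39 × 10^-2 M
Ka = [H+][A-]/[HA] = (5.13 × 10^-5)² / 8.39 × 10^-2 = 3.1 × 10^-8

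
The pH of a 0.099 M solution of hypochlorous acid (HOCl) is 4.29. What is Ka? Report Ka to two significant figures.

Ka = 2.7 × 10^-8

[H+] = 10^(-4.29) = 5.13 × 10^-5 M
At equilibrium [HA] = 0.099 − 5.13 × 10^-5 = 9.89 × 10^-2 M
Ka = [H+][A-]/[HA] = (5.13 × 10^-5)² / 9.89 × 10^-2 = 2.7 × 10^-8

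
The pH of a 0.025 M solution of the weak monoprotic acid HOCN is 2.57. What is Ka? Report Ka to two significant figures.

Ka = 3.2 × 10^-4

[H+] = 10^(-2.57) = 2.69 × 10^-3 M
At equilibrium [HA] = 0.025 − 2.69 × 10^-3 = 2.23 × 10^-2 M
Ka = [H+][A-]/[HA] = (2.69 × 10^-3)² / 2.23 × 10^-2 = 3.2 × 10^-4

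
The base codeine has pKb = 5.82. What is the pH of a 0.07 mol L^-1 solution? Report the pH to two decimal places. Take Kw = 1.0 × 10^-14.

pH = 10.51

C18H21NO3 + H2O ⇌ C18H22NO3+ + OH-
Kb = 10^(−5.82) = 1.51 × 10^-6
Kb = [OH-]²/(0.07 − [OH-]) = 1.51 × 10^-6
Since Kb ≪ C₀, [OH-] ≈ √(Kb·C₀) = 3.25 × 10^-4 M.
pOH = 3.49, so pH = 14.00 − pOH = 10.51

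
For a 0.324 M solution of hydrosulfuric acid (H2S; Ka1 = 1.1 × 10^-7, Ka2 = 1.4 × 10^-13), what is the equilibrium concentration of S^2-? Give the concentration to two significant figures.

1.4 × 10^-13 M

First ionization gives [H+] ≈ [HS-] = 1.89 × 10^-4 M.
Second step: Ka2 = [H+][S^2-]/[HS-] ≈ [S^2-] (since [H+] ≈ [HS-]).
So [S^2-] ≈ Ka2.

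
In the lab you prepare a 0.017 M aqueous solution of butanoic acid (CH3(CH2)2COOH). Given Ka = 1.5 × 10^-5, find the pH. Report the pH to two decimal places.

pH = 3.30

CH3(CH2)2COOH ⇌ CH3(CH2)2COO- + H+
Ka = x²/(0.017 − x) = 1.5 × 10^-5
Since Ka ≪ C₀, x ≈ √(Ka·C₀) = 5.05 × 10^-4 M.
(x/C₀ = 3% < 5%, so the approximation holds.)
pH = −log[H+] = −log(5.05 × 10^-4) = 3.30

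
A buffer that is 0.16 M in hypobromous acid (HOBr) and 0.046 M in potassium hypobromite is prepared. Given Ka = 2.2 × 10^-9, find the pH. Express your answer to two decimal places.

pKa = −log(2.2 × 10^-9) = 8.658
Henderson–Hasselbalch: pH = pKa + log([OBr-]/[HOBr]) = 8.658 + log(0.046/0.16)
pH = 8.658 + (-0.541) = 8.12

pH = 8.12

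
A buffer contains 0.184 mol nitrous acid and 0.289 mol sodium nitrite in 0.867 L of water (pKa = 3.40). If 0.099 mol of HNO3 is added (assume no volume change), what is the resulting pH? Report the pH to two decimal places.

pH = 3.23

After neutralization: n(HNO2) = 0.283 mol, n(NO2-) = 0.19 mol.
Henderson–Hasselbalch with mole ratio 0.19/0.283: pH = 3.40 + (-0.173)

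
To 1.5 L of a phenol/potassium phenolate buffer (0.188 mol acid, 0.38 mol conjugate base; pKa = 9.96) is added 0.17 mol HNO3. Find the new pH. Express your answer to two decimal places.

pH = 9.73

Added H+ converts C6H5O- to C6H5OH: C6H5OH → 0.358 mol, C6H5O- → 0.21 mol.
pH = pKa + log(n_C6H5O-/n_C6H5OH) = 9.96 + log(0.21/0.358) = 9.96 + (-0.232)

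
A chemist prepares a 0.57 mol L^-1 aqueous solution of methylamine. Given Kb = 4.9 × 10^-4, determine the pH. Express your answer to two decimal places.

pH = 12.22

CH3NH2 + H2O ⇌ CH3NH3+ + OH-
Let x = [OH-] at equilibrium. Kb = x²/(0.57 − x).
Assume x ≪ 0.57: x ≈ √(4.9 × 10^-4 × 0.57) = 1.67 × 10^-2 M
Check: 2.9% ionized — well under 5%, approximation valid.
pOH = 1.78, so pH = 14.00 − pOH = 12.22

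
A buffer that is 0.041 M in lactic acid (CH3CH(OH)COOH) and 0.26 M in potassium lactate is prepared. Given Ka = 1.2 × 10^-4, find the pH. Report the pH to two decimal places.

pH = 4.72

pKa = −log(1.2 × 10^-4) = 3.921
Using pH = pKa + log([base]/[acid]) with [base]/[acid] = 0.26/0.041:
pH = 3.921 + (+0.802) = 4.72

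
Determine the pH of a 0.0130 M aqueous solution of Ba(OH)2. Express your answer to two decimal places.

Ba(OH)2 is a strong base (each formula unit releases 2 OH-); [OH-] = 0.026 M.
pOH = -log(0.026) = 1.59
pH = 14.00 - 1.59 = 12.41

pH = 12.41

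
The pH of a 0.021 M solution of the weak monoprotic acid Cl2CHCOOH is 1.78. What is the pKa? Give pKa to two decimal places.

[H+] = 10^(-1.78) = 1.66 × 10^-2 M
At equilibrium [HA] = 0.021 − 1.66 × 10^-2 = 4.40 × 10^-3 M
Ka = [H+][A-]/[HA] = (1.66 × 10^-2)² / 4.40 × 10^-3 = 6.26 × 10^-2
pKa = -log(6.26 × 10^-2) = 1.20

pKa = 1.20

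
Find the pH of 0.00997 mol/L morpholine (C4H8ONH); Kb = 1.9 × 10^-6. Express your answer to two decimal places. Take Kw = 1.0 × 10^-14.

pH = 10.14

C4H8ONH + H2O ⇌ C4H8ONH2+ + OH-
From the ICE table, Kb = [OH-]²/(0.00997 − [OH-]) = 1.9 × 10^-6.
Assume [OH-] ≪ 0.00997: [OH-] ≈ √(1.9 × 10^-6 × 0.00997) = 1.38 × 10^-4 M
pOH = 3.86, so pH = 14.00 − pOH = 10.14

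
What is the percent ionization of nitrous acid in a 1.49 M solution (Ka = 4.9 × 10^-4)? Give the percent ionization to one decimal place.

HNO2 ⇌ NO2- + H+; let x = [H+] at equilibrium.
x ≈ √(Ka·C₀) = √(4.9 × 10^-4 × 1.49) = 2.70 × 10^-2 M
% ionization = x/C₀ × 100% = 2.70 × 10^-2/1.49 × 100% = 1.8%

1.8%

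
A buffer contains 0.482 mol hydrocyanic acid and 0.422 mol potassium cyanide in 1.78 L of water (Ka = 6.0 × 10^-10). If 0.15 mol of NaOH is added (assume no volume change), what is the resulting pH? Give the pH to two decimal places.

After neutralization: n(HCN) = 0.332 mol, n(CN-) = 0.572 mol.
pKa = −log(6.0 × 10^-10) = 9.222
pH = pKa + log([A⁻]/[HA]) = 9.222 + log(0.572/0.332) = 9.222 +0.236

pH = 9.46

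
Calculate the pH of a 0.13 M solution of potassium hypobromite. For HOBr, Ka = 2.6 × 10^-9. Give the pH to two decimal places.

OBr- is the conjugate base of the weak acid HOBr.
Kb = Kw/Ka = 1.0×10^-14 / 2.6 × 10^-9 = 3.85 × 10^-6
From the ICE table, Kb = x²/(0.13 − x) = 3.85 × 10^-6.
Assume x ≪ 0.13: x ≈ √(3.85 × 10^-6 × 0.13) = 7.07 × 10^-4 M
(x/C₀ = 0.54% < 5%, so the approximation holds.)
pOH = 3.15, so pH = 14.00 − pOH = 10.85

pH = 10.85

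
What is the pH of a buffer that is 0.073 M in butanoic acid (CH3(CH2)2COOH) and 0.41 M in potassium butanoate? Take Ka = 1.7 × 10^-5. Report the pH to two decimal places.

pH = 5.52

pKa = −log(1.7 × 10^-5) = 4.770
pH = pKa + log([A⁻]/[HA]) = 4.770 + log(0.41/0.073)
pH = 4.770 + (+0.749) = 5.52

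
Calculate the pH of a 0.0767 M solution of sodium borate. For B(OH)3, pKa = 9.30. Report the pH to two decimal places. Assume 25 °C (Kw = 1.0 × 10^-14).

pH = 11.09

B(OH)4- is the conjugate base of the weak acid B(OH)3.
Ka = 10^(−9.30) = 5.01 × 10^-10
Kb = Kw/Ka = 1.0×10^-14 / 5.01 × 10^-10 = 2.00 × 10^-5
From the ICE table, Kb = x²/(0.0767 − x) = 2.00 × 10^-5.
Neglecting x in the denominator: x = √(2.00 × 10^-5 × 0.0767) = 1.24 × 10^-3 M
Check: 1.6% ionized — well under 5%, approximation valid.
pOH = 2.91, so pH = 14.00 − pOH = 11.09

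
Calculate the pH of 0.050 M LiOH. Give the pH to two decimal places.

LiOH is a strong base; [OH-] = 0.05 M.
pOH = -log(0.05) = 1.30
pH = 14.00 - 1.30 = 12.70

pH = 12.70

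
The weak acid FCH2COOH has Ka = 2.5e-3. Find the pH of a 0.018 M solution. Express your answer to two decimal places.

pH = 2.25

FCH2COOH ⇌ FCH2COO- + H+
Let x = [H+] at equilibrium. Ka = x²/(0.018 − x).
The 5% rule fails; solving x² + Ka·x − Ka·C₀ = 0 exactly:
x = (−Ka + √(Ka² + 4·Ka·C₀))/2 = 5.57 × 10^-3 M
pH = −log[H+] = −log(5.57 × 10^-3) = 2.25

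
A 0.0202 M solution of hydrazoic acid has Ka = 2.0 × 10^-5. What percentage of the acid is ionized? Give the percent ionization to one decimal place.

3.1%

HN3 ⇌ N3- + H+; let x = [H+] at equilibrium.
x ≈ √(Ka·C₀) = √(2.0 × 10^-5 × 0.0202) = 6.36 × 10^-4 M
% ionization = x/C₀ × 100% = 6.36 × 10^-4/0.0202 × 100% = 3.1%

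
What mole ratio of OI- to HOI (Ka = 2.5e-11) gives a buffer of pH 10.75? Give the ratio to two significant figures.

ratio = 1.4

pKa = -log(2.5 × 10^-11) = 10.602
pH = pKa + log(r) ⇒ log(r) = 10.75 − 10.602 = +0.148
r = [OI-]/[HOI] = 10^(+0.148) = 1.41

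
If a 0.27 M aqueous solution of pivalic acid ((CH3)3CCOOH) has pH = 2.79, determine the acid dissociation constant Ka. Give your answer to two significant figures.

Ka = 9.8 × 10^-6

[H+] = 10^(-2.79) = 1.62 × 10^-3 M
At equilibrium [HA] = 0.27 − 1.62 × 10^-3 = 2.68 × 10^-1 M
Ka = [H+][A-]/[HA] = (1.62 × 10^-3)² / 2.68 × 10^-1 = 9.8 × 10^-6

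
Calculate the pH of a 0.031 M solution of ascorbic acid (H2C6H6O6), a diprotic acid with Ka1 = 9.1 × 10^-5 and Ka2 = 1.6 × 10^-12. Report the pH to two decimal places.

Ka1 ≫ Ka2, so treat the first dissociation as the only significant source of H+.
Ka1 = x²/(0.031 − x) = 9.1 × 10^-5
Solving the quadratic: x = (−Ka1 + √(Ka1² + 4·Ka1·C₀))/2 = 1.63 × 10^-3 M
pH = −log(1.63 × 10^-3) = 2.79

pH = 2.79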